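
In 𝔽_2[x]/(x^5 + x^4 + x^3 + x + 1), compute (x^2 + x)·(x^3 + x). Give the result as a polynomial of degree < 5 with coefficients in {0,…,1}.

x^2 + x + 1

Multiply in 𝔽_2[x]: (x^2 + x)·(x^3 + x) = x^5 + x^4 + x^3 + x^2.
Reduce using x^5 ≡ x^4 + x^3 + x + 1 (mod x^5 + x^4 + x^3 + x + 1).
Reduced: x^2 + x + 1.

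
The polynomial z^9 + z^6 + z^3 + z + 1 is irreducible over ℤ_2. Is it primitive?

No

Write f(z) = z^9 + z^6 + z^3 + z + 1.
|GF(2^9)^×| = 2^9 − 1 = 511. Prime factorization: 511 = 7·73.
f is primitive ⇔ z has order 511 in GF(2)[z]/(f), i.e. z^(511/q) ≠ 1 for each prime q | 511.
z^(73) mod f = 1
z^(7) mod f = z^7.
Since z^(73) = 1, the order of z divides 73 < 511; not primitive.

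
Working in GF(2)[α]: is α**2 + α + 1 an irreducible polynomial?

Yes

Write P(α) = α**2 + α + 1.
Check for roots in GF(2): P(0) = 1; P(1) = 1.
No roots. A degree-2 polynomial over a field with no linear factor is irreducible.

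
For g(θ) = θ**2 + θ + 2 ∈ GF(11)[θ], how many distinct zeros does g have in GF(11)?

2

Evaluate at each of the 11 elements of GF(11):
g(0) = 2; g(1) = 4; g(2) = 8; g(3) = 3; g(4) = 0 → root; g(5) = 10; g(6) = 0 → root; g(7) = 3; g(8) = 8; g(9) = 4; g(10) = 2.
Roots: {4, 6}.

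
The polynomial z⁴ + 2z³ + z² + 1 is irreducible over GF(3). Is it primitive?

Write f(z) = z⁴ + 2z³ + z² + 1.
|GF(3^4)^×| = 3^4 − 1 = 80. Prime factorization: 80 = 2^4·5.
f is primitive ⇔ z has order 80 in GF(3)[z]/(f), i.e. z^(80/q) ≠ 1 for each prime q | 80.
z^(40) mod f = 1
z^(16) mod f = z³ + z² + 2z.
Since z^(40) = 1, the order of z divides 40 < 80; not primitive.

No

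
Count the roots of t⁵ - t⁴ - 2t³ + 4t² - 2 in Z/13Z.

Write g(t) = t⁵ - t⁴ - 2t³ + 4t² - 2.
Evaluate at each of the 13 elements of Z/13Z:
g(0) = 11; g(1) = 0 → root; g(2) = 1; g(3) = 12; g(4) = 0 → root; g(5) = 8; g(6) = 2; g(7) = 4; g(8) = 4; g(9) = 2; g(10) = 11; g(11) = 8; g(12) = 2.
Roots: {1, 4}.

2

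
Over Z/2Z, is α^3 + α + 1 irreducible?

Yes

Write g(α) = α^3 + α + 1.
Check for roots in Z/2Z: g(0) = 1; g(1) = 1.
No roots. A degree-3 polynomial over a field with no linear factor is irreducible.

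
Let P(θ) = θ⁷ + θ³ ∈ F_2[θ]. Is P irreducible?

Check for roots in F_2: P(0) = 0 → root; P(1) = 0 → root.
P(0) = 0, so (θ) divides P(θ); P is reducible.

No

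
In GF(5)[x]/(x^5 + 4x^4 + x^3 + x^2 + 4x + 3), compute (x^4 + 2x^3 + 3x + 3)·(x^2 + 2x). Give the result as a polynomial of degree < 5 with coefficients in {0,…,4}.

3x^4 + 2x^3 + 3x

Multiply in GF(5)[x]: (x^4 + 2x^3 + 3x + 3)·(x^2 + 2x) = x^6 + 4x^5 + 4x^4 + 3x^3 + 4x^2 + x.
Reduce using x^5 ≡ x^4 + 4x^3 + 4x^2 + x + 2 (mod x^5 + 4x^4 + x^3 + x^2 + 4x + 3).
Reduced: 3x^4 + 2x^3 + 3x.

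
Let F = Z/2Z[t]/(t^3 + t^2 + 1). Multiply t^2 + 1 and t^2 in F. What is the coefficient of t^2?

Multiply in Z/2Z[t]: (t^2 + 1)·(t^2) = t^4 + t^2.
Reduce using t^3 ≡ t^2 + 1 (mod t^3 + t^2 + 1).
Reduced: t + 1.

0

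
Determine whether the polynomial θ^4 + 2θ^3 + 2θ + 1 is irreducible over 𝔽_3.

No

Write h(θ) = θ^4 + 2θ^3 + 2θ + 1.
Check for roots in 𝔽_3: h(0) = 1; h(1) = 0 → root; h(2) = 1.
h(1) = 0, so (θ − 1) divides h(θ); h is reducible.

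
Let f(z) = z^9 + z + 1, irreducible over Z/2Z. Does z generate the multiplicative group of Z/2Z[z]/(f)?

|GF(2^9)^×| = 2^9 − 1 = 511. Prime factorization: 511 = 7·73.
f is primitive ⇔ z has order 511 in GF(2)[z]/(f), i.e. z^(511/q) ≠ 1 for each prime q | 511.
z^(73) mod f = 1
z^(7) mod f = z^7.
Since z^(73) = 1, the order of z divides 73 < 511; not primitive.

No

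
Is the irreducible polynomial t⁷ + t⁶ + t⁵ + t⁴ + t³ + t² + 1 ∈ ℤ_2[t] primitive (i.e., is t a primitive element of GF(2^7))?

Yes

Write f(t) = t⁷ + t⁶ + t⁵ + t⁴ + t³ + t² + 1.
|GF(2^7)^×| = 2^7 − 1 = 127. Prime factorization: 127 = 127.
f is primitive ⇔ t has order 127 in GF(2)[t]/(f), i.e. t^(127/q) ≠ 1 for each prime q | 127.
t^(1) mod f = t.
None equal 1, so t has full order 127; f is primitive.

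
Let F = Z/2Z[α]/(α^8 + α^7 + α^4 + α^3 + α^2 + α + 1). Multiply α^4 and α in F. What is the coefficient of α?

0

Multiply in Z/2Z[α]: (α^4)·(α) = α^5.
Reduced: α^5.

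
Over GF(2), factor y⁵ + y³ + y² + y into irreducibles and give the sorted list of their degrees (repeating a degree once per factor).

Write h(y) = y⁵ + y³ + y² + y.
Roots in GF(2): h(0) = 0 → root; h(1) = 0 → root.
Linear factors from roots: (y), (y + 1).
Complete factorization: h(y) = (y)·(y + 1)·(y³ + y² + 1).
Factor degrees with multiplicity: 1 + 1 + 3 = 5.

1, 1, 3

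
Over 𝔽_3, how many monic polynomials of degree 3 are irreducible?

8

By the necklace-counting formula, N_3(3) = (1/3) Σ_{d|3} μ(3/d)·3^d.
Divisors of 3: 1, 3; μ(3/d) for each: -1, 1.
Σ = − 3^1 + 3^3 = 24.
N = 24/3 = 8.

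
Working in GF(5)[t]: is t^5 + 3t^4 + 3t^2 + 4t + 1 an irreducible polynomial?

Write g(t) = t^5 + 3t^4 + 3t^2 + 4t + 1.
Check for roots in GF(5): g(0) = 1; g(1) = 2; g(2) = 1; g(3) = 1; g(4) = 2.
No roots, so no linear factors.
Degree-2 irreducible divisors: test the 10 monic irreducibles of degree 2 over GF(5).
None of them divide g (all give nonzero remainder).
No irreducible factor of degree ≤ 2 exists, so g is irreducible over GF(5).

Yes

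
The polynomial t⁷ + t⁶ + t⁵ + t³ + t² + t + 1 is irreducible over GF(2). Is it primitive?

Write f(t) = t⁷ + t⁶ + t⁵ + t³ + t² + t + 1.
|GF(2^7)^×| = 2^7 − 1 = 127. Prime factorization: 127 = 127.
f is primitive ⇔ t has order 127 in GF(2)[t]/(f), i.e. t^(127/q) ≠ 1 for each prime q | 127.
t^(1) mod f = t.
None equal 1, so t has full order 127; f is primitive.

Yes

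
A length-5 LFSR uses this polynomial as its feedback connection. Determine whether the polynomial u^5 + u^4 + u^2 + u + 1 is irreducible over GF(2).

Yes

Write g(u) = u^5 + u^4 + u^2 + u + 1.
Check for roots in GF(2): g(0) = 1; g(1) = 1.
No roots, so no linear factors.
Monic irreducibles of degree 2 over GF(2): u^2 + u + 1.
None of them divide g (all give nonzero remainder).
No irreducible factor of degree ≤ 2 exists, so g is irreducible over GF(2).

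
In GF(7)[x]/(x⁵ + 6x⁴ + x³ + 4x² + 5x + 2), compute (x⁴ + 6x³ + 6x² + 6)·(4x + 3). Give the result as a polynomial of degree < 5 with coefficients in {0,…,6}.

3x^4 + 3x^3 + 2x^2 + 4x + 3

Multiply in GF(7)[x]: (x⁴ + 6x³ + 6x² + 6)·(4x + 3) = 4x⁵ + 6x⁴ + 4x² + 3x + 4.
Reduce using x⁵ ≡ x⁴ + 6x³ + 3x² + 2x + 5 (mod x⁵ + 6x⁴ + x³ + 4x² + 5x + 2).
Reduced: 3x⁴ + 3x³ + 2x² + 4x + 3.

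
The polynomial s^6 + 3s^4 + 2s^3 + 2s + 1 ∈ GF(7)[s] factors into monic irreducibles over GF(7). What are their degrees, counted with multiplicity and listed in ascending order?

1, 2, 3

Write f(s) = s^6 + 3s^4 + 2s^3 + 2s + 1.
Linear factors from roots: (s - 2).
Complete factorization: f(s) = (s - 2)·(s^2 - 2s - 2)·(s^3 - 3s^2 + 3s + 2).
Factor degrees with multiplicity: 1 + 2 + 3 = 6.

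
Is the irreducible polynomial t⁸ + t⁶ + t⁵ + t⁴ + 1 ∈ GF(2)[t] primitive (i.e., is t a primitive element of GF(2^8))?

Yes

Write f(t) = t⁸ + t⁶ + t⁵ + t⁴ + 1.
|GF(2^8)^×| = 2^8 − 1 = 255. Prime factorization: 255 = 3·5·17.
f is primitive ⇔ t has order 255 in GF(2)[t]/(f), i.e. t^(255/q) ≠ 1 for each prime q | 255.
t^(85) mod f = t⁷ + t⁶ + t⁴ + t³ + t + 1.
t^(51) mod f = t⁶ + t³ + t² + 1.
t^(15) mod f = t⁷ + t⁶ + 1.
None equal 1, so t has full order 255; f is primitive.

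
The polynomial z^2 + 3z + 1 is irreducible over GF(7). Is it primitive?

Write f(z) = z^2 + 3z + 1.
|GF(7^2)^×| = 7^2 − 1 = 48. Prime factorization: 48 = 2^4·3.
f is primitive ⇔ z has order 48 in GF(7)[z]/(f), i.e. z^(48/q) ≠ 1 for each prime q | 48.
z^(24) mod f = 1
z^(16) mod f = 1
Since z^(24) = 1, the order of z divides 24 < 48; not primitive.

No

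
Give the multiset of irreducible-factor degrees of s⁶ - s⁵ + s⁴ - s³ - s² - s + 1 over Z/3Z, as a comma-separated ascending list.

3, 3

Write g(s) = s⁶ - s⁵ + s⁴ - s³ - s² - s + 1.
Roots in Z/3Z: g(0) = 1; g(1) = 2; g(2) = 2.
Complete factorization: g(s) = (s³ - s - 1)·(s³ - s² - s - 1).
Factor degrees with multiplicity: 3 + 3 = 6.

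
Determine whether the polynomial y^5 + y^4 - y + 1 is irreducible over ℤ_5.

Write m(y) = y^5 + y^4 - y + 1.
Check for roots in ℤ_5: m(0) = 1; m(1) = 2; m(2) = 2; m(3) = 2; m(4) = 2.
No roots, so no linear factors.
Degree-2 irreducible divisors: test the 10 monic irreducibles of degree 2 over GF(5).
None of them divide m (all give nonzero remainder).
No irreducible factor of degree ≤ 2 exists, so m is irreducible over GF(5).

Yes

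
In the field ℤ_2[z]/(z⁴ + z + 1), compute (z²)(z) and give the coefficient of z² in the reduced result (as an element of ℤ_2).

0

Multiply in ℤ_2[z]: (z²)·(z) = z³.
Reduced: z³.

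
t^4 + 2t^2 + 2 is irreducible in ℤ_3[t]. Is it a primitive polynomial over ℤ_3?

Write f(t) = t^4 + 2t^2 + 2.
|GF(3^4)^×| = 3^4 − 1 = 80. Prime factorization: 80 = 2^4·5.
f is primitive ⇔ t has order 80 in GF(3)[t]/(f), i.e. t^(80/q) ≠ 1 for each prime q | 80.
t^(40) mod f = 2.
t^(16) mod f = 1
Since t^(16) = 1, the order of t divides 16 < 80; not primitive.

No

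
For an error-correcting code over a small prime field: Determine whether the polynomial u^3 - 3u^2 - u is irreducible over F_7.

Write m(u) = u^3 - 3u^2 - u.
Check for roots in F_7: m(0) = 0 → root; m(1) = 4; m(2) = 1; m(3) = 4; m(4) = 5; m(5) = 3; m(6) = 4.
m(0) = 0, so (u) divides m(u); m is reducible.

No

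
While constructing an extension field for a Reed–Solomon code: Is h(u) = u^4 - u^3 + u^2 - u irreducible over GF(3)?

Check for roots in GF(3): h(0) = 0 → root; h(1) = 0 → root; h(2) = 1.
h(0) = 0, so (u) divides h(u); h is reducible.

No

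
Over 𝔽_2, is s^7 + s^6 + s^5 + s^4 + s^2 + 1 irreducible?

Write g(s) = s^7 + s^6 + s^5 + s^4 + s^2 + 1.
Check for roots in 𝔽_2: g(0) = 1; g(1) = 0 → root.
g(1) = 0, so (s − 1) divides g(s); g is reducible.

No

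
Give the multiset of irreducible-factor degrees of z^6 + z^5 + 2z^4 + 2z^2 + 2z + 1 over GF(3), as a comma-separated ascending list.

Write f(z) = z^6 + z^5 + 2z^4 + 2z^2 + 2z + 1.
Roots in GF(3): f(0) = 1; f(1) = 0 → root; f(2) = 0 → root.
Linear factors from roots: (z + 2), (z + 1).
Complete factorization: f(z) = (z + 1)·(z + 2)·(z^2 + 1)·(z^2 + z + 2).
Factor degrees with multiplicity: 1 + 1 + 2 + 2 = 6.

1, 1, 2, 2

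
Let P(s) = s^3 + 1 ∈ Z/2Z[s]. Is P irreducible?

No

Check for roots in Z/2Z: P(0) = 1; P(1) = 0 → root.
P(1) = 0, so (s − 1) divides P(s); P is reducible.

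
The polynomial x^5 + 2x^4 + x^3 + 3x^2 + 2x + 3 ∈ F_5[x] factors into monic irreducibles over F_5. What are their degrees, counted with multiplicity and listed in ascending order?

2, 3

Write h(x) = x^5 + 2x^4 + x^3 + 3x^2 + 2x + 3.
Roots in F_5: h(0) = 3; h(1) = 2; h(2) = 1; h(3) = 3; h(4) = 4.
Complete factorization: h(x) = (x^2 + x + 1)·(x^3 + x^2 + 4x + 3).
Factor degrees with multiplicity: 2 + 3 = 5.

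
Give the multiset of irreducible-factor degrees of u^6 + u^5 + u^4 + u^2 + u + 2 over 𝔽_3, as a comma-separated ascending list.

1, 1, 1, 3

Write h(u) = u^6 + u^5 + u^4 + u^2 + u + 2.
Roots in 𝔽_3: h(0) = 2; h(1) = 1; h(2) = 0 → root.
Linear factors from roots: (u + 1).
Complete factorization: h(u) = (u + 1)^3·(u^3 + u^2 + u + 2).
Factor degrees with multiplicity: 1 + 1 + 1 + 3 = 6.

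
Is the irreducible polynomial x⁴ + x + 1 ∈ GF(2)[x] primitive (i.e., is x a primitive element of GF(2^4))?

Write f(x) = x⁴ + x + 1.
|GF(2^4)^×| = 2^4 − 1 = 15. Prime factorization: 15 = 3·5.
f is primitive ⇔ x has order 15 in GF(2)[x]/(f), i.e. x^(15/q) ≠ 1 for each prime q | 15.
x^(5) mod f = x² + x.
x^(3) mod f = x³.
None equal 1, so x has full order 15; f is primitive.

Yes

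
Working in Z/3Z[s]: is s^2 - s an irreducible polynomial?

Write f(s) = s^2 - s.
Check for roots in Z/3Z: f(0) = 0 → root; f(1) = 0 → root; f(2) = 2.
f(0) = 0, so (s) divides f(s); f is reducible.

No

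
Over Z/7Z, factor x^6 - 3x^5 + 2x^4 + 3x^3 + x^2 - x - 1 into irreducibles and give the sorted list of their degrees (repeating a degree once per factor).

6

Write h(x) = x^6 - 3x^5 + 2x^4 + 3x^3 + x^2 - x - 1.
Complete factorization: h(x) = (x^6 - 3x^5 + 2x^4 + 3x^3 + x^2 - x - 1).
Factor degrees with multiplicity: 6 = 6.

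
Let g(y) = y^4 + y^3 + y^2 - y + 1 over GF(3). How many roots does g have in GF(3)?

2

Evaluate at each of the 3 elements of GF(3):
g(0) = 1; g(1) = 0 → root; g(2) = 0 → root.
Roots: {1, 2}.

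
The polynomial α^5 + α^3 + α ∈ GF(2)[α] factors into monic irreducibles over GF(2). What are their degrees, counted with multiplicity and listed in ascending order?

Write f(α) = α^5 + α^3 + α.
Roots in GF(2): f(0) = 0 → root; f(1) = 1.
Linear factors from roots: (α).
Complete factorization: f(α) = (α)·(α^2 + α + 1)^2.
Factor degrees with multiplicity: 1 + 2 + 2 = 5.

1, 2, 2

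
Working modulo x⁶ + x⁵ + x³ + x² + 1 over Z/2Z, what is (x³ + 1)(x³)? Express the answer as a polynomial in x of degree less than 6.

Multiply in Z/2Z[x]: (x³ + 1)·(x³) = x⁶ + x³.
Reduce using x⁶ ≡ x⁵ + x³ + x² + 1 (mod x⁶ + x⁵ + x³ + x² + 1).
Reduced: x⁵ + x² + 1.

x^5 + x^2 + 1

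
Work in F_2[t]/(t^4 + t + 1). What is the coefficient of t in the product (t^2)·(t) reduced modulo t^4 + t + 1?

0

Multiply in F_2[t]: (t^2)·(t) = t^3.
Reduced: t^3.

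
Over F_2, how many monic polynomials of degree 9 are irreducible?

By the necklace-counting formula, N_2(9) = (1/9) Σ_{d|9} μ(9/d)·2^d.
Divisors of 9: 1, 3, 9; μ(9/d) for each: 0, -1, 1.
Σ = − 2^3 + 2^9 = 504.
N = 504/9 = 56.

56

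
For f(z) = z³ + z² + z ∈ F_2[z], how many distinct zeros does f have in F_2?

1

Evaluate at each of the 2 elements of F_2:
f(0) = 0 → root; f(1) = 1.
Roots: {0}.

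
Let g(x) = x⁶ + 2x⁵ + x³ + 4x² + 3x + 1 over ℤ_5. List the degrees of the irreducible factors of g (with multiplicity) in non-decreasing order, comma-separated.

Roots in ℤ_5: g(0) = 1; g(1) = 2; g(2) = 4; g(3) = 3; g(4) = 0 → root.
Linear factors from roots: (x + 1).
Complete factorization: g(x) = (x + 1)·(x² + 3x + 3)·(x³ + 3x² + 2x + 2).
Factor degrees with multiplicity: 1 + 2 + 3 = 6.

1, 2, 3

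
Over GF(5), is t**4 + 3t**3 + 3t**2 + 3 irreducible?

No

Write g(t) = t**4 + 3t**3 + 3t**2 + 3.
Check for roots in GF(5): g(0) = 3; g(1) = 0 → root; g(2) = 0 → root; g(3) = 2; g(4) = 4.
g(1) = 0, so (t − 1) divides g(t); g is reducible.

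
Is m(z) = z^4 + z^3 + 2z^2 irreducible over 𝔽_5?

No

Check for roots in 𝔽_5: m(0) = 0 → root; m(1) = 4; m(2) = 2; m(3) = 1; m(4) = 2.
m(0) = 0, so (z) divides m(z); m is reducible.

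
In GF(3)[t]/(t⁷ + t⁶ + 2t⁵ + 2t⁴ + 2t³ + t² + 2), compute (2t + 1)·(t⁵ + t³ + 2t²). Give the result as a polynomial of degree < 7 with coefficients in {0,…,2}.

Multiply in GF(3)[t]: (2t + 1)·(t⁵ + t³ + 2t²) = 2t⁶ + t⁵ + 2t⁴ + 2t³ + 2t².
Reduced: 2t⁶ + t⁵ + 2t⁴ + 2t³ + 2t².

2t^6 + t^5 + 2t^4 + 2t^3 + 2t^2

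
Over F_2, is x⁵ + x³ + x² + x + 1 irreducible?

Write h(x) = x⁵ + x³ + x² + x + 1.
Check for roots in F_2: h(0) = 1; h(1) = 1.
No roots, so no linear factors.
Monic irreducibles of degree 2 over GF(2): x² + x + 1.
None of them divide h (all give nonzero remainder).
No irreducible factor of degree ≤ 2 exists, so h is irreducible over GF(2).

Yes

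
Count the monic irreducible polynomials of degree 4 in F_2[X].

3

By the necklace-counting formula, N_2(4) = (1/4) Σ_{d|4} μ(4/d)·2^d.
Divisors of 4: 1, 2, 4; μ(4/d) for each: 0, -1, 1.
Σ = − 2^2 + 2^4 = 12.
N = 12/4 = 3.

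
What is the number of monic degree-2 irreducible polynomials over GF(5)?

10

x^(5^2) − x is the product of all monic irreducibles of degree dividing 2; Möbius inversion gives N = (1/2) Σ μ(2/d)·5^d.
Divisors of 2: 1, 2; μ(2/d) for each: -1, 1.
Σ = − 5^1 + 5^2 = 20.
N = 20/2 = 10.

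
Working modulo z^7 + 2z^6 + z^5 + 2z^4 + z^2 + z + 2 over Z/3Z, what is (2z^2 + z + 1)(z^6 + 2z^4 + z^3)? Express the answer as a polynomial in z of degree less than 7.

Multiply in Z/3Z[z]: (2z^2 + z + 1)·(z^6 + 2z^4 + z^3) = 2z^8 + z^7 + 2z^6 + z^5 + z^3.
Reduce using z^7 ≡ z^6 + 2z^5 + z^4 + 2z^2 + 2z + 1 (mod z^7 + 2z^6 + z^5 + 2z^4 + z^2 + z + 2).
Reduced: 2z^3 + z^2 + 2z.

2z^3 + z^2 + 2z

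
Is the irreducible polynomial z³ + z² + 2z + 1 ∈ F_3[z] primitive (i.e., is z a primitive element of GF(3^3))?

Yes

Write f(z) = z³ + z² + 2z + 1.
|GF(3^3)^×| = 3^3 − 1 = 26. Prime factorization: 26 = 2·13.
f is primitive ⇔ z has order 26 in GF(3)[z]/(f), i.e. z^(26/q) ≠ 1 for each prime q | 26.
z^(13) mod f = 2.
z^(2) mod f = z².
None equal 1, so z has full order 26; f is primitive.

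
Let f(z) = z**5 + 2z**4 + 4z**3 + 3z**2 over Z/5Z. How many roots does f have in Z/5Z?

4

Evaluate at each of the 5 elements of Z/5Z:
f(0) = 0 → root; f(1) = 0 → root; f(2) = 3; f(3) = 0 → root; f(4) = 0 → root.
Roots: {0, 1, 3, 4}.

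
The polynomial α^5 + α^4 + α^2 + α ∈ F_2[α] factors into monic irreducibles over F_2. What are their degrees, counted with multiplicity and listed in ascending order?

1, 1, 1, 2

Write f(α) = α^5 + α^4 + α^2 + α.
Roots in F_2: f(0) = 0 → root; f(1) = 0 → root.
Linear factors from roots: (α), (α + 1).
Complete factorization: f(α) = (α)·(α + 1)^2·(α^2 + α + 1).
Factor degrees with multiplicity: 1 + 1 + 1 + 2 = 5.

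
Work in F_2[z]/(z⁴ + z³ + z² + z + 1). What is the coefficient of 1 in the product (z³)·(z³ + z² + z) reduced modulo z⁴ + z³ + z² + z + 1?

0

Multiply in F_2[z]: (z³)·(z³ + z² + z) = z⁶ + z⁵ + z⁴.
Reduce using z⁴ ≡ z³ + z² + z + 1 (mod z⁴ + z³ + z² + z + 1).
Reduced: z³ + z².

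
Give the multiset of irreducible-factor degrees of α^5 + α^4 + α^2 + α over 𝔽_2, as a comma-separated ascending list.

1, 1, 1, 2

Write h(α) = α^5 + α^4 + α^2 + α.
Roots in 𝔽_2: h(0) = 0 → root; h(1) = 0 → root.
Linear factors from roots: (α), (α + 1).
Complete factorization: h(α) = (α)·(α + 1)^2·(α^2 + α + 1).
Factor degrees with multiplicity: 1 + 1 + 1 + 2 = 5.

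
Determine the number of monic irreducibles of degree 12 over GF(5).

20343700

Gauss's count: N_{5}(12) = (1/12) Σ_{d|12} μ(12/d)·5^d.
Divisors of 12: 1, 2, 3, 4, 6, 12; μ(12/d) for each: 0, 1, 0, -1, -1, 1.
Σ = 5^2 − 5^4 − 5^6 + 5^12 = 244124400.
N = 244124400/12 = 20343700.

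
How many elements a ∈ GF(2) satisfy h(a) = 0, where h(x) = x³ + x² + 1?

Evaluate at each of the 2 elements of GF(2):
h(0) = 1; h(1) = 1.
No element is a root.

0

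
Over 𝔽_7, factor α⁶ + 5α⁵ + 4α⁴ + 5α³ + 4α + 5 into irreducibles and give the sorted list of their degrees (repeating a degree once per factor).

Write h(α) = α⁶ + 5α⁵ + 4α⁴ + 5α³ + 4α + 5.
Complete factorization: h(α) = (α³ + α² + 4α + 3)·(α³ + 4α² + 3α + 4).
Factor degrees with multiplicity: 3 + 3 = 6.

3, 3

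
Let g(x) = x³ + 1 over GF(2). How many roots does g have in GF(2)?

1

Evaluate at each of the 2 elements of GF(2):
g(0) = 1; g(1) = 0 → root.
Roots: {1}.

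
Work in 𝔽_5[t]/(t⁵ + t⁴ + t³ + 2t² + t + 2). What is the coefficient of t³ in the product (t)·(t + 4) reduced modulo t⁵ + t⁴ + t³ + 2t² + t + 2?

Multiply in 𝔽_5[t]: (t)·(t + 4) = t² + 4t.
Reduced: t² + 4t.

0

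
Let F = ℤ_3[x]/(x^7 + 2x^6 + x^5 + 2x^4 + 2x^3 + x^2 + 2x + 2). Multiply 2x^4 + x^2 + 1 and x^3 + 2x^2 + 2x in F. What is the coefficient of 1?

2

Multiply in ℤ_3[x]: (2x^4 + x^2 + 1)·(x^3 + 2x^2 + 2x) = 2x^7 + x^6 + 2x^5 + 2x^4 + 2x^2 + 2x.
Reduce using x^7 ≡ x^6 + 2x^5 + x^4 + x^3 + 2x^2 + x + 1 (mod x^7 + 2x^6 + x^5 + 2x^4 + 2x^3 + x^2 + 2x + 2).
Reduced: x^4 + 2x^3 + x + 2.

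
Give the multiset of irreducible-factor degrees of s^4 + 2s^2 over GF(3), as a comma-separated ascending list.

Write f(s) = s^4 + 2s^2.
Roots in GF(3): f(0) = 0 → root; f(1) = 0 → root; f(2) = 0 → root.
Linear factors from roots: (s), (s + 2), (s + 1).
Complete factorization: f(s) = (s + 1)·(s + 2)·(s)^2.
Factor degrees with multiplicity: 1 + 1 + 1 + 1 = 4.

1, 1, 1, 1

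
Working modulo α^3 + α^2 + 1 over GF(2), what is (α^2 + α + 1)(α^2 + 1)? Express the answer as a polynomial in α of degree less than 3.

1

Multiply in GF(2)[α]: (α^2 + α + 1)·(α^2 + 1) = α^4 + α^3 + α + 1.
Reduce using α^3 ≡ α^2 + 1 (mod α^3 + α^2 + 1).
Reduced: 1.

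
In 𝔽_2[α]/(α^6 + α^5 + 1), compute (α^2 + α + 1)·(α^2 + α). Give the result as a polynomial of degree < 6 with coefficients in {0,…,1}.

Multiply in 𝔽_2[α]: (α^2 + α + 1)·(α^2 + α) = α^4 + α.
Reduced: α^4 + α.

α^4 + α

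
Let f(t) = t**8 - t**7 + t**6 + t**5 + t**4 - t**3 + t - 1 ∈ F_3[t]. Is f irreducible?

Check for roots in F_3: f(0) = 2; f(1) = 2; f(2) = 2.
No roots, so no linear factors.
Monic irreducibles of degree 2 over GF(3): t**2 + 1, t**2 + t - 1, t**2 - t - 1.
None of them divide f (all give nonzero remainder).
Degree-3 irreducible divisors: test the 8 monic irreducibles of degree 3 over GF(3).
None of them divide f (all give nonzero remainder).
Degree-4 irreducible divisors: test the 18 monic irreducibles of degree 4 over GF(3).
None of them divide f (all give nonzero remainder).
No irreducible factor of degree ≤ 4 exists, so f is irreducible over GF(3).

Yes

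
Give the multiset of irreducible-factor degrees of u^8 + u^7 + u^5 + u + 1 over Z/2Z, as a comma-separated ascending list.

Write f(u) = u^8 + u^7 + u^5 + u + 1.
Roots in Z/2Z: f(0) = 1; f(1) = 1.
Complete factorization: f(u) = (u^8 + u^7 + u^5 + u + 1).
Factor degrees with multiplicity: 8 = 8.

8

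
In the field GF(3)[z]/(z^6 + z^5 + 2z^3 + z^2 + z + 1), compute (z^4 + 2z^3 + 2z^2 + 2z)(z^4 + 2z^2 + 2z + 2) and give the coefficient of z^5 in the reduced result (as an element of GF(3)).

Multiply in GF(3)[z]: (z^4 + 2z^3 + 2z^2 + 2z)·(z^4 + 2z^2 + 2z + 2) = z^8 + 2z^7 + z^6 + 2z^5 + z^4 + 2z^2 + z.
Reduce using z^6 ≡ 2z^5 + z^3 + 2z^2 + 2z + 2 (mod z^6 + z^5 + 2z^3 + z^2 + z + 1).
Reduced: z^4 + z^3.

0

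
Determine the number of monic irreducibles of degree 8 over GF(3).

The number of monic irreducibles of degree 8 over GF(3) is (1/8)·Σ_{d∣8} μ(8/d) 3^d.
Divisors of 8: 1, 2, 4, 8; μ(8/d) for each: 0, 0, -1, 1.
Σ = − 3^4 + 3^8 = 6480.
N = 6480/8 = 810.

810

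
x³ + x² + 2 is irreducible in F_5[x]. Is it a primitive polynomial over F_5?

Yes

Write f(x) = x³ + x² + 2.
|GF(5^3)^×| = 5^3 − 1 = 124. Prime factorization: 124 = 2^2·31.
f is primitive ⇔ x has order 124 in GF(5)[x]/(f), i.e. x^(124/q) ≠ 1 for each prime q | 124.
x^(62) mod f = 4.
x^(4) mod f = x² + 3x + 2.
None equal 1, so x has full order 124; f is primitive.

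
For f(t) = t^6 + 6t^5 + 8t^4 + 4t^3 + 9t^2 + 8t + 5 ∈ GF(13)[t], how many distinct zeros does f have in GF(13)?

0

Evaluate at each of the 13 elements of GF(13):
f(0) = 5; f(1) = 2; f(2) = 5; f(3) = 11; f(4) = 11; f(5) = 1; f(6) = 11; f(7) = 9; f(8) = 5; f(9) = 4; f(10) = 3; f(11) = 6; f(12) = 5.
No element is a root.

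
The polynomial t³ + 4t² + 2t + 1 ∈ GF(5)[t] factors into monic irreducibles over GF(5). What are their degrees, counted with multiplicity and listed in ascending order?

Write f(t) = t³ + 4t² + 2t + 1.
Roots in GF(5): f(0) = 1; f(1) = 3; f(2) = 4; f(3) = 0 → root; f(4) = 2.
Linear factors from roots: (t + 2).
Complete factorization: f(t) = (t + 2)·(t² + 2t + 3).
Factor degrees with multiplicity: 1 + 2 = 3.

1, 2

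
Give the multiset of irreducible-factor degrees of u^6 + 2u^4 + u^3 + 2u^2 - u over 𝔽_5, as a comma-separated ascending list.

1, 1, 1, 1, 1, 1

Write h(u) = u^6 + 2u^4 + u^3 + 2u^2 - u.
Roots in 𝔽_5: h(0) = 0 → root; h(1) = 0 → root; h(2) = 0 → root; h(3) = 3; h(4) = 0 → root.
Linear factors from roots: (u), (u - 1), (u - 2), (u + 1).
Complete factorization: h(u) = (u)·(u + 1)·(u - 2)^2·(u - 1)^2.
Factor degrees with multiplicity: 1 + 1 + 1 + 1 + 1 + 1 = 6.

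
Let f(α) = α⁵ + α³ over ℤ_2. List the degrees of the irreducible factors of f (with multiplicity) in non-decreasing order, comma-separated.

Roots in ℤ_2: f(0) = 0 → root; f(1) = 0 → root.
Linear factors from roots: (α), (α + 1).
Complete factorization: f(α) = (α + 1)^2·(α)^3.
Factor degrees with multiplicity: 1 + 1 + 1 + 1 + 1 = 5.

1, 1, 1, 1, 1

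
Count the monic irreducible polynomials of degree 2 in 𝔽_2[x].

The number of monic irreducibles of degree 2 over GF(2) is (1/2)·Σ_{d∣2} μ(2/d) 2^d.
Divisors of 2: 1, 2; μ(2/d) for each: -1, 1.
Σ = − 2^1 + 2^2 = 2.
N = 2/2 = 1.

1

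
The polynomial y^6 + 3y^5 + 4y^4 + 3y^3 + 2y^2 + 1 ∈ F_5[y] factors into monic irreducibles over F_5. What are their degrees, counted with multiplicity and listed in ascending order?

Write f(y) = y^6 + 3y^5 + 4y^4 + 3y^3 + 2y^2 + 1.
Roots in F_5: f(0) = 1; f(1) = 4; f(2) = 2; f(3) = 2; f(4) = 2.
Complete factorization: f(y) = (y^2 + 4y + 1)·(y^2 + 2y + 4)^2.
Factor degrees with multiplicity: 2 + 2 + 2 = 6.

2, 2, 2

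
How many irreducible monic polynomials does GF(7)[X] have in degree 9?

The number of monic irreducibles of degree 9 over GF(7) is (1/9)·Σ_{d∣9} μ(9/d) 7^d.
Divisors of 9: 1, 3, 9; μ(9/d) for each: 0, -1, 1.
Σ = − 7^3 + 7^9 = 40353264.
N = 40353264/9 = 4483696.

4483696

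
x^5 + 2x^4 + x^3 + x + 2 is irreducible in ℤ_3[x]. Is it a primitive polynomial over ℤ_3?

No

Write f(x) = x^5 + 2x^4 + x^3 + x + 2.
|GF(3^5)^×| = 3^5 − 1 = 242. Prime factorization: 242 = 2·11^2.
f is primitive ⇔ x has order 242 in GF(3)[x]/(f), i.e. x^(242/q) ≠ 1 for each prime q | 242.
x^(121) mod f = 1
x^(22) mod f = x^4 + x^3 + x^2 + 1.
Since x^(121) = 1, the order of x divides 121 < 242; not primitive.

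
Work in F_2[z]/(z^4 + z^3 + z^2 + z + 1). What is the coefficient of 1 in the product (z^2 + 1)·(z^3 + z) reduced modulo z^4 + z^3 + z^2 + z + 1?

Multiply in F_2[z]: (z^2 + 1)·(z^3 + z) = z^5 + z.
Reduce using z^4 ≡ z^3 + z^2 + z + 1 (mod z^4 + z^3 + z^2 + z + 1).
Reduced: z + 1.

1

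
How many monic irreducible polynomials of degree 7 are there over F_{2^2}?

2340

The number of monic irreducibles of degree 7 over GF(4) is (1/7)·Σ_{d∣7} μ(7/d) 4^d.
Divisors of 7: 1, 7; μ(7/d) for each: -1, 1.
Σ = − 4^1 + 4^7 = 16380.
N = 16380/7 = 2340.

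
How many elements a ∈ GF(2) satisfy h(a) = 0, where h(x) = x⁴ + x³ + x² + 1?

Evaluate at each of the 2 elements of GF(2):
h(0) = 1; h(1) = 0 → root.
Roots: {1}.

1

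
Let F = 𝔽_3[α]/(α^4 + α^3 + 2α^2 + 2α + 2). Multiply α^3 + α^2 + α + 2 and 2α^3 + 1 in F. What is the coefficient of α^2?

Multiply in 𝔽_3[α]: (α^3 + α^2 + α + 2)·(2α^3 + 1) = 2α^6 + 2α^5 + 2α^4 + 2α^3 + α^2 + α + 2.
Reduce using α^4 ≡ 2α^3 + α^2 + α + 1 (mod α^4 + α^3 + 2α^2 + 2α + 2).
Reduced: α^2 + 2α.

1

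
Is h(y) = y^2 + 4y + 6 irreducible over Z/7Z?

Yes

Check for roots in Z/7Z: h(0) = 6; h(1) = 4; h(2) = 4; h(3) = 6; h(4) = 3; h(5) = 2; h(6) = 3.
No roots. A degree-2 polynomial over a field with no linear factor is irreducible.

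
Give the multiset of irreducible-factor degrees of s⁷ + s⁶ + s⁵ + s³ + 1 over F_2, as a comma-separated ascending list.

2, 2, 3

Write h(s) = s⁷ + s⁶ + s⁵ + s³ + 1.
Roots in F_2: h(0) = 1; h(1) = 1.
Complete factorization: h(s) = (s² + s + 1)^2·(s³ + s² + 1).
Factor degrees with multiplicity: 2 + 2 + 3 = 7.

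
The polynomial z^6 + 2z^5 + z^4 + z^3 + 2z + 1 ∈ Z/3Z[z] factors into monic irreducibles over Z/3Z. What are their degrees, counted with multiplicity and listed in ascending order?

6

Write g(z) = z^6 + 2z^5 + z^4 + z^3 + 2z + 1.
Roots in Z/3Z: g(0) = 1; g(1) = 2; g(2) = 1.
Complete factorization: g(z) = (z^6 + 2z^5 + z^4 + z^3 + 2z + 1).
Factor degrees with multiplicity: 6 = 6.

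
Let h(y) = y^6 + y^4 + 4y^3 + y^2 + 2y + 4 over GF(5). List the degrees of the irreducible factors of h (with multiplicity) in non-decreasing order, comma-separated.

Roots in GF(5): h(0) = 4; h(1) = 3; h(2) = 4; h(3) = 2; h(4) = 1.
Complete factorization: h(y) = (y^6 + y^4 + 4y^3 + y^2 + 2y + 4).
Factor degrees with multiplicity: 6 = 6.

6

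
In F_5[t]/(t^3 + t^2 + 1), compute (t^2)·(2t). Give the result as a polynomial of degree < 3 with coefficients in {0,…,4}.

3t^2 + 3

Multiply in F_5[t]: (t^2)·(2t) = 2t^3.
Reduce using t^3 ≡ 4t^2 + 4 (mod t^3 + t^2 + 1).
Reduced: 3t^2 + 3.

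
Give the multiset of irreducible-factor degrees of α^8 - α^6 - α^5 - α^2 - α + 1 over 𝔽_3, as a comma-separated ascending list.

8

Write h(α) = α^8 - α^6 - α^5 - α^2 - α + 1.
Roots in 𝔽_3: h(0) = 1; h(1) = 1; h(2) = 2.
Complete factorization: h(α) = (α^8 - α^6 - α^5 - α^2 - α + 1).
Factor degrees with multiplicity: 8 = 8.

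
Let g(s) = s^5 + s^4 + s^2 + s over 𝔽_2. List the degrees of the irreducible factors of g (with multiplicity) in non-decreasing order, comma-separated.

1, 1, 1, 2

Roots in 𝔽_2: g(0) = 0 → root; g(1) = 0 → root.
Linear factors from roots: (s), (s + 1).
Complete factorization: g(s) = (s)·(s + 1)^2·(s^2 + s + 1).
Factor degrees with multiplicity: 1 + 1 + 1 + 2 = 5.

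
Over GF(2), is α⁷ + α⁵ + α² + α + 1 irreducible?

Yes

Write f(α) = α⁷ + α⁵ + α² + α + 1.
Check for roots in GF(2): f(0) = 1; f(1) = 1.
No roots, so no linear factors.
Monic irreducibles of degree 2 over GF(2): α² + α + 1.
None of them divide f (all give nonzero remainder).
Monic irreducibles of degree 3 over GF(2): α³ + α + 1, α³ + α² + 1.
None of them divide f (all give nonzero remainder).
No irreducible factor of degree ≤ 3 exists, so f is irreducible over GF(2).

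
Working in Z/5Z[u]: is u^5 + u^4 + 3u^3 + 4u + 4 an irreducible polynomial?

Yes

Write P(u) = u^5 + u^4 + 3u^3 + 4u + 4.
Check for roots in Z/5Z: P(0) = 4; P(1) = 3; P(2) = 4; P(3) = 1; P(4) = 2.
No roots, so no linear factors.
Degree-2 irreducible divisors: test the 10 monic irreducibles of degree 2 over GF(5).
None of them divide P (all give nonzero remainder).
No irreducible factor of degree ≤ 2 exists, so P is irreducible over GF(5).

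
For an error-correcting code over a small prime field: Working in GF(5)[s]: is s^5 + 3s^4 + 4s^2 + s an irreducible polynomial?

No

Write f(s) = s^5 + 3s^4 + 4s^2 + s.
Check for roots in GF(5): f(0) = 0 → root; f(1) = 4; f(2) = 3; f(3) = 0 → root; f(4) = 0 → root.
f(0) = 0, so (s) divides f(s); f is reducible.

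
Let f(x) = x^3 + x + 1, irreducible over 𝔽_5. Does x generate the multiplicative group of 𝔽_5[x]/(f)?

No

|GF(5^3)^×| = 5^3 − 1 = 124. Prime factorization: 124 = 2^2·31.
f is primitive ⇔ x has order 124 in GF(5)[x]/(f), i.e. x^(124/q) ≠ 1 for each prime q | 124.
x^(62) mod f = 1
x^(4) mod f = 4x^2 + 4x.
Since x^(62) = 1, the order of x divides 62 < 124; not primitive.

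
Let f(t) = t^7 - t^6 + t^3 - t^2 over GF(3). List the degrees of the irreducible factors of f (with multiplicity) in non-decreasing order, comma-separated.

Roots in GF(3): f(0) = 0 → root; f(1) = 0 → root; f(2) = 2.
Linear factors from roots: (t), (t - 1).
Complete factorization: f(t) = (t - 1)·(t)^2·(t^2 + t - 1)·(t^2 - t - 1).
Factor degrees with multiplicity: 1 + 1 + 1 + 2 + 2 = 7.

1, 1, 1, 2, 2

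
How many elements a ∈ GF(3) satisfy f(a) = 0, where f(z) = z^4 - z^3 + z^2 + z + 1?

Evaluate at each of the 3 elements of GF(3):
f(0) = 1; f(1) = 0 → root; f(2) = 0 → root.
Roots: {1, 2}.

2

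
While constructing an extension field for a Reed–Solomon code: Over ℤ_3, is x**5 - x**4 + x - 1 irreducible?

No

Write f(x) = x**5 - x**4 + x - 1.
Check for roots in ℤ_3: f(0) = 2; f(1) = 0 → root; f(2) = 2.
f(1) = 0, so (x − 1) divides f(x); f is reducible.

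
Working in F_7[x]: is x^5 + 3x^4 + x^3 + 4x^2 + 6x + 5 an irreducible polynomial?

Yes

Write h(x) = x^5 + 3x^4 + x^3 + 4x^2 + 6x + 5.
Check for roots in F_7: h(0) = 5; h(1) = 6; h(2) = 2; h(3) = 5; h(4) = 3; h(5) = 3; h(6) = 4.
No roots, so no linear factors.
Degree-2 irreducible divisors: test the 21 monic irreducibles of degree 2 over GF(7).
None of them divide h (all give nonzero remainder).
No irreducible factor of degree ≤ 2 exists, so h is irreducible over GF(7).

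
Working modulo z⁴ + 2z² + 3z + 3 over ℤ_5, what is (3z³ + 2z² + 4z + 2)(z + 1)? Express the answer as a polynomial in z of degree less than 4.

2z + 3

Multiply in ℤ_5[z]: (3z³ + 2z² + 4z + 2)·(z + 1) = 3z⁴ + z² + z + 2.
Reduce using z⁴ ≡ 3z² + 2z + 2 (mod z⁴ + 2z² + 3z + 3).
Reduced: 2z + 3.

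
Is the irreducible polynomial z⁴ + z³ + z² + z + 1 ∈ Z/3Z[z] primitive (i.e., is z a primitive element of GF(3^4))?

Write f(z) = z⁴ + z³ + z² + z + 1.
|GF(3^4)^×| = 3^4 − 1 = 80. Prime factorization: 80 = 2^4·5.
f is primitive ⇔ z has order 80 in GF(3)[z]/(f), i.e. z^(80/q) ≠ 1 for each prime q | 80.
z^(40) mod f = 1
z^(16) mod f = z.
Since z^(40) = 1, the order of z divides 40 < 80; not primitive.

No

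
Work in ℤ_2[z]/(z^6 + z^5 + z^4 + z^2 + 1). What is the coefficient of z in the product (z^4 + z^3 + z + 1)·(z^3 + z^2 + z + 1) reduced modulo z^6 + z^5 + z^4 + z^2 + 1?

1

Multiply in ℤ_2[z]: (z^4 + z^3 + z + 1)·(z^3 + z^2 + z + 1) = z^7 + z^4 + z^3 + 1.
Reduce using z^6 ≡ z^5 + z^4 + z^2 + 1 (mod z^6 + z^5 + z^4 + z^2 + 1).
Reduced: z^2 + z.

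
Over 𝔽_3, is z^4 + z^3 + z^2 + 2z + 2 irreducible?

Write m(z) = z^4 + z^3 + z^2 + 2z + 2.
Check for roots in 𝔽_3: m(0) = 2; m(1) = 1; m(2) = 1.
No roots, so no linear factors.
Monic irreducibles of degree 2 over GF(3): z^2 + 1, z^2 + z + 2, z^2 + 2z + 2.
None of them divide m (all give nonzero remainder).
No irreducible factor of degree ≤ 2 exists, so m is irreducible over GF(3).

Yes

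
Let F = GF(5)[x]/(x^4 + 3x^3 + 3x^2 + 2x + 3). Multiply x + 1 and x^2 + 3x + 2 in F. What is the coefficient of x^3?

1

Multiply in GF(5)[x]: (x + 1)·(x^2 + 3x + 2) = x^3 + 4x^2 + 2.
Reduced: x^3 + 4x^2 + 2.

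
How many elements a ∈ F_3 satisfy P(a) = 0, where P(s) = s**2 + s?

Evaluate at each of the 3 elements of F_3:
P(0) = 0 → root; P(1) = 2; P(2) = 0 → root.
Roots: {0, 2}.

2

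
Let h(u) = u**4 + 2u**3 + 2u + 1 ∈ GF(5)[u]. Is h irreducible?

Yes

Check for roots in GF(5): h(0) = 1; h(1) = 1; h(2) = 2; h(3) = 2; h(4) = 3.
No roots, so no linear factors.
Degree-2 irreducible divisors: test the 10 monic irreducibles of degree 2 over GF(5).
None of them divide h (all give nonzero remainder).
No irreducible factor of degree ≤ 2 exists, so h is irreducible over GF(5).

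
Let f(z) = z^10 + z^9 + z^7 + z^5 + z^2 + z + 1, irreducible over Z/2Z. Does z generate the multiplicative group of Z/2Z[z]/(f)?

No

|GF(2^10)^×| = 2^10 − 1 = 1023. Prime factorization: 1023 = 3·11·31.
f is primitive ⇔ z has order 1023 in GF(2)[z]/(f), i.e. z^(1023/q) ≠ 1 for each prime q | 1023.
z^(341) mod f = z^9 + z^7 + z^6 + z^5 + z^3 + 1.
z^(93) mod f = 1
z^(33) mod f = z^6 + z^3 + 1.
Since z^(93) = 1, the order of z divides 93 < 1023; not primitive.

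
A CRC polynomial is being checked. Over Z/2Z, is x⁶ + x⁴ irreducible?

No

Write h(x) = x⁶ + x⁴.
Check for roots in Z/2Z: h(0) = 0 → root; h(1) = 0 → root.
h(0) = 0, so (x) divides h(x); h is reducible.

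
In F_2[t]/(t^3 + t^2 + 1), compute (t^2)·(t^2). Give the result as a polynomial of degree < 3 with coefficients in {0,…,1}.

t^2 + t + 1

Multiply in F_2[t]: (t^2)·(t^2) = t^4.
Reduce using t^3 ≡ t^2 + 1 (mod t^3 + t^2 + 1).
Reduced: t^2 + t + 1.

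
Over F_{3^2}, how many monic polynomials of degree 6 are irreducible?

By the necklace-counting formula, N_9(6) = (1/6) Σ_{d|6} μ(6/d)·9^d.
Divisors of 6: 1, 2, 3, 6; μ(6/d) for each: 1, -1, -1, 1.
Σ = 9^1 − 9^2 − 9^3 + 9^6 = 530640.
N = 530640/6 = 88440.

88440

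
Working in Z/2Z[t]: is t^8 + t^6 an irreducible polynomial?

No

Write P(t) = t^8 + t^6.
Check for roots in Z/2Z: P(0) = 0 → root; P(1) = 0 → root.
P(0) = 0, so (t) divides P(t); P is reducible.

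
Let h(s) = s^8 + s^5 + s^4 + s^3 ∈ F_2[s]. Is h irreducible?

Check for roots in F_2: h(0) = 0 → root; h(1) = 0 → root.
h(0) = 0, so (s) divides h(s); h is reducible.

No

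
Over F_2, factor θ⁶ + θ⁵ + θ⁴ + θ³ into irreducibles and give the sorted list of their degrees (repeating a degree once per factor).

Write h(θ) = θ⁶ + θ⁵ + θ⁴ + θ³.
Roots in F_2: h(0) = 0 → root; h(1) = 0 → root.
Linear factors from roots: (θ), (θ + 1).
Complete factorization: h(θ) = (θ)^3·(θ + 1)^3.
Factor degrees with multiplicity: 1 + 1 + 1 + 1 + 1 + 1 = 6.

1, 1, 1, 1, 1, 1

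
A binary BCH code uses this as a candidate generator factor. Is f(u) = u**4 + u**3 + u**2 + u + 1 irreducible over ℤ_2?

Yes

Check for roots in ℤ_2: f(0) = 1; f(1) = 1.
No roots, so no linear factors.
Monic irreducibles of degree 2 over GF(2): u**2 + u + 1.
None of them divide f (all give nonzero remainder).
No irreducible factor of degree ≤ 2 exists, so f is irreducible over GF(2).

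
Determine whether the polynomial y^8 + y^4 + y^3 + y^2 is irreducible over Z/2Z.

Write P(y) = y^8 + y^4 + y^3 + y^2.
Check for roots in Z/2Z: P(0) = 0 → root; P(1) = 0 → root.
P(0) = 0, so (y) divides P(y); P is reducible.

No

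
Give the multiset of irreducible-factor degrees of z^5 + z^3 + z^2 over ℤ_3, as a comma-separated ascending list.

Write h(z) = z^5 + z^3 + z^2.
Roots in ℤ_3: h(0) = 0 → root; h(1) = 0 → root; h(2) = 2.
Linear factors from roots: (z), (z + 2).
Complete factorization: h(z) = (z + 2)·(z)^2·(z^2 + z + 2).
Factor degrees with multiplicity: 1 + 1 + 1 + 2 = 5.

1, 1, 1, 2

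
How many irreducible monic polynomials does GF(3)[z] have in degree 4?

18

Gauss's count: N_{3}(4) = (1/4) Σ_{d|4} μ(4/d)·3^d.
Divisors of 4: 1, 2, 4; μ(4/d) for each: 0, -1, 1.
Σ = − 3^2 + 3^4 = 72.
N = 72/4 = 18.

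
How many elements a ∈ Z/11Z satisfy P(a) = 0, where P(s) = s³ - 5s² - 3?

Evaluate at each of the 11 elements of Z/11Z:
P(0) = 8; P(1) = 4; P(2) = 7; P(3) = 1; P(4) = 3; P(5) = 8; P(6) = 0 → root; P(7) = 7; P(8) = 2; P(9) = 2; P(10) = 2.
Roots: {6}.

1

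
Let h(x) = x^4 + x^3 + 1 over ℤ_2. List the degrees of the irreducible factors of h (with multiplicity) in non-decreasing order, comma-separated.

Roots in ℤ_2: h(0) = 1; h(1) = 1.
Complete factorization: h(x) = (x^4 + x^3 + 1).
Factor degrees with multiplicity: 4 = 4.

4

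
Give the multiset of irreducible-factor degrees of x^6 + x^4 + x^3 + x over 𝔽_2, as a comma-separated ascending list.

1, 1, 1, 1, 2

Write g(x) = x^6 + x^4 + x^3 + x.
Roots in 𝔽_2: g(0) = 0 → root; g(1) = 0 → root.
Linear factors from roots: (x), (x + 1).
Complete factorization: g(x) = (x)·(x + 1)^3·(x^2 + x + 1).
Factor degrees with multiplicity: 1 + 1 + 1 + 1 + 2 = 6.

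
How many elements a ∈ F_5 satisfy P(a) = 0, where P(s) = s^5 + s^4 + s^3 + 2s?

Evaluate at each of the 5 elements of F_5:
P(0) = 0 → root; P(1) = 0 → root; P(2) = 0 → root; P(3) = 2; P(4) = 2.
Roots: {0, 1, 2}.

3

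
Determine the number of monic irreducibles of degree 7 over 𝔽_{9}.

By the necklace-counting formula, N_9(7) = (1/7) Σ_{d|7} μ(7/d)·9^d.
Divisors of 7: 1, 7; μ(7/d) for each: -1, 1.
Σ = − 9^1 + 9^7 = 4782960.
N = 4782960/7 = 683280.

683280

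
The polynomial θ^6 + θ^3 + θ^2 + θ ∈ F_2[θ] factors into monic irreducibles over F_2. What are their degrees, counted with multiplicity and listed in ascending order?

1, 1, 1, 3

Write f(θ) = θ^6 + θ^3 + θ^2 + θ.
Roots in F_2: f(0) = 0 → root; f(1) = 0 → root.
Linear factors from roots: (θ), (θ + 1).
Complete factorization: f(θ) = (θ)·(θ + 1)^2·(θ^3 + θ + 1).
Factor degrees with multiplicity: 1 + 1 + 1 + 3 = 6.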